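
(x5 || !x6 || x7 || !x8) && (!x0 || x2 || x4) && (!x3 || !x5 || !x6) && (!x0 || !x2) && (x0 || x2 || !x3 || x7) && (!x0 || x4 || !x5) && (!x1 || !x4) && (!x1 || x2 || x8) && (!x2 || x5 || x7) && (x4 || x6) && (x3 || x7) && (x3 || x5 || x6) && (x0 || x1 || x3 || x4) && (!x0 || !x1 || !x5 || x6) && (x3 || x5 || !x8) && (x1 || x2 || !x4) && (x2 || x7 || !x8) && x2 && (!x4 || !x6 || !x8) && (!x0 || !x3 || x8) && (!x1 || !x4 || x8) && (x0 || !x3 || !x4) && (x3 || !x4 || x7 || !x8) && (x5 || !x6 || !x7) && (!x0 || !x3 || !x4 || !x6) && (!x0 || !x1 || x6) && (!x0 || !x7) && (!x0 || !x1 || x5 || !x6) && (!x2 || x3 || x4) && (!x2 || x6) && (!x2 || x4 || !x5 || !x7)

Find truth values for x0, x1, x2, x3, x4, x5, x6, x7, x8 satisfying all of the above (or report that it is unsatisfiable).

x0: False, x1: False, x2: True, x3: False, x4: True, x5: True, x6: True, x7: True, x8: False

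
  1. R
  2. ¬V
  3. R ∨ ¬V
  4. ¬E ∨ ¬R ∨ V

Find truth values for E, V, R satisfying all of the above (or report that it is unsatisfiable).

Unit clause (R) forces R = True.
Unit clause (¬V) forces V = False.
In (¬E ∨ ¬R ∨ V) only ¬E is left, so E = False.
Check each clause:
  (R): R holds.
  (¬V): ¬V holds.
  (R ∨ ¬V): R holds.
  (¬E ∨ ¬R ∨ V): ¬E holds.
All clauses satisfied.

E=F; V=F; R=T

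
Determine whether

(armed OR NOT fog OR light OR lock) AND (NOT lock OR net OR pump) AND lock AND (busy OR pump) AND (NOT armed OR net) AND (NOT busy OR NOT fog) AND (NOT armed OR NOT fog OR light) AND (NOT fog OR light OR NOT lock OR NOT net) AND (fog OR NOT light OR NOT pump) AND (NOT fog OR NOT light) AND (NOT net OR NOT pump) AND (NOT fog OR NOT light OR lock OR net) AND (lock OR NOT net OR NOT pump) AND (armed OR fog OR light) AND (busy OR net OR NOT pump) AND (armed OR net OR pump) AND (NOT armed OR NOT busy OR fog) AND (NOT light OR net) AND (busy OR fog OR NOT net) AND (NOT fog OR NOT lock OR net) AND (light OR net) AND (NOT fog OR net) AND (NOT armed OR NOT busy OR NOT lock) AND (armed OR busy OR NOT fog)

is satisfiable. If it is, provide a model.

busy = True; pump = False; fog = False; armed = False; light = True; net = True; lock = True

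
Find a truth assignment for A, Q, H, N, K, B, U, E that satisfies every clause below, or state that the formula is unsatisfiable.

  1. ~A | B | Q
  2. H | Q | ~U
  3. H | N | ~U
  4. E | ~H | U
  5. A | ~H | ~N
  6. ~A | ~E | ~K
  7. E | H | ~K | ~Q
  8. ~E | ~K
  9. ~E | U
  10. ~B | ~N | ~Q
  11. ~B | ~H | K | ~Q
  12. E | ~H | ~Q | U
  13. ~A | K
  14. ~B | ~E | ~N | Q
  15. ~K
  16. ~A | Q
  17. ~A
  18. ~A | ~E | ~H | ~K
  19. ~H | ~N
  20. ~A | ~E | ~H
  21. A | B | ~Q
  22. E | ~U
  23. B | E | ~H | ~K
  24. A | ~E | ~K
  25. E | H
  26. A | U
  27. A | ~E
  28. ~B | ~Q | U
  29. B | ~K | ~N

Unsatisfiable — no assignment works.

Case A = True:
  Clause (~A) is falsified — contradiction.
Case A = False:
  (~K) forces K = False.
  (A | U) forces U = True.
  (E | ~U) forces E = True.
  Clause (A | ~E) is falsified — contradiction.
Both cases fail, so the formula is unsatisfiable.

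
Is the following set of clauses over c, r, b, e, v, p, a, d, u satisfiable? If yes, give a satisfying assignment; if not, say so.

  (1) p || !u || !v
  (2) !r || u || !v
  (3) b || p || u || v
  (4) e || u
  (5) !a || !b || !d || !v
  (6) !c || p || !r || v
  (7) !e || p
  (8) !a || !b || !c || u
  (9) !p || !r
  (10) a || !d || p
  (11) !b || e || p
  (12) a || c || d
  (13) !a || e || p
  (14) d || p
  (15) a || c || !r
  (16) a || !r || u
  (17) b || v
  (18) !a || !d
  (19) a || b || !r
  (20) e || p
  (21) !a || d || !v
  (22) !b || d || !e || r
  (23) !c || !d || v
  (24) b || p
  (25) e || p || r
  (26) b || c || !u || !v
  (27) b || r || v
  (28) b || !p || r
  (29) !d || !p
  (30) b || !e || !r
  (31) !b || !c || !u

Set c = False.
Set r = False.
Try b = False:
  (b || v) forces v = True.
  (b || p) forces p = True.
  clause (b || !p || r) is falsified — backtrack.
So b = True.
Try e = True:
  (!e || p) forces p = True.
  (!b || d || !e || r) forces d = True.
  clause (!d || !p) is falsified — backtrack.
So e = False.
  then (e || u) forces u = True.
  then (!b || e || p) forces p = True.
  then (!d || !p) forces d = False.
  then (a || c || d) forces a = True.
  then (!a || d || !v) forces v = False.
All clauses satisfied.

c: False; r: False; b: True; e: False; v: False; p: True; a: True; d: False; u: True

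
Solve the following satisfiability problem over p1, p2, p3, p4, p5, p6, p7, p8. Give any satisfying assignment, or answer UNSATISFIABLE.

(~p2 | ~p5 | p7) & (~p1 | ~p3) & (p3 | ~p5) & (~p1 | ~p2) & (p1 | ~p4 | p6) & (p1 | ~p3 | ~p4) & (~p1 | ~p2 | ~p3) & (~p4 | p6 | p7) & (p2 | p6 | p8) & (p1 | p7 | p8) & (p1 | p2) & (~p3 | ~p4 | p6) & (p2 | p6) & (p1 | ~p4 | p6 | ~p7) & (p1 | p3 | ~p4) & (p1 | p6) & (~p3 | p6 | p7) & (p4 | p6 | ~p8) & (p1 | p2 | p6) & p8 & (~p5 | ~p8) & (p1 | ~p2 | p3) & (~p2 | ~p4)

Unit clause (p8) forces p8 = True.
In (~p5 | ~p8) only ~p5 is left, so p5 = False.
Set p1 = False.
  then (p1 | p2) forces p2 = True.
  then (p1 | p6) forces p6 = True.
  then (p1 | ~p2 | p3) forces p3 = True.
  then (~p2 | ~p4) forces p4 = False.
Set p7 = True.
All clauses satisfied.

p1=F, p2=T, p3=T, p4=F, p5=F, p6=T, p7=T, p8=T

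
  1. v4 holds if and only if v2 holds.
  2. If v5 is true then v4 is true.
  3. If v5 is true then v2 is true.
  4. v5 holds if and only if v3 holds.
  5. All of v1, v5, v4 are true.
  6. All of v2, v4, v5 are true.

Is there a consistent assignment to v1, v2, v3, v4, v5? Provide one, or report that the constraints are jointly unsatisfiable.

v1=T; v2=T; v3=T; v4=T; v5=T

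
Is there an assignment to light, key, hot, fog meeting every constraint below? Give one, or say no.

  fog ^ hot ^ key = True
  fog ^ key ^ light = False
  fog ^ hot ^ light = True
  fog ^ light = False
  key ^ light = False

light: False, key: False, hot: True, fog: False

fog ^ hot ^ key = F ^ T ^ F = True ✓
fog ^ key ^ light = F ^ F ^ F = False ✓
fog ^ hot ^ light = F ^ T ^ F = True ✓
fog ^ light = F ^ F = False ✓
key ^ light = F ^ F = False ✓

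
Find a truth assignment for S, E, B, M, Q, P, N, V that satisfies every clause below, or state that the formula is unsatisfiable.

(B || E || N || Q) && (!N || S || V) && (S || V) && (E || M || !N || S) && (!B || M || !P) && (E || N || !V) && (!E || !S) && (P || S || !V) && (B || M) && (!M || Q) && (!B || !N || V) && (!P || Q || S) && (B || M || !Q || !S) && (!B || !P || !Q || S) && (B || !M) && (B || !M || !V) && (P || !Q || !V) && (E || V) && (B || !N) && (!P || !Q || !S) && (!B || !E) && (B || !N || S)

S = True, E = False, B = True, M = False, Q = False, P = False, N = True, V = True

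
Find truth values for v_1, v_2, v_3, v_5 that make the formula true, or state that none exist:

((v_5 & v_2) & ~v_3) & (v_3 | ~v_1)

v_1 = False, v_2 = True, v_3 = False, v_5 = True

  (v_5 & v_2) & ~v_3 = True
    v_5 & v_2 = True
    ~v_3 = True
  v_3 | ~v_1 = True
    ~v_1 = True
Both conjuncts True, so the formula holds.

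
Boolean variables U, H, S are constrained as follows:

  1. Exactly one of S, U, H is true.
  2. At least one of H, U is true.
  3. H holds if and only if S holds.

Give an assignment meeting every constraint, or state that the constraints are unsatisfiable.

U = True, H = False, S = False

  (1) {S, U, H}: 1 true — exactly one ✓
  (2) {H, U}: 1 true — at least one ✓
  (3) H=F, S=F — same ✓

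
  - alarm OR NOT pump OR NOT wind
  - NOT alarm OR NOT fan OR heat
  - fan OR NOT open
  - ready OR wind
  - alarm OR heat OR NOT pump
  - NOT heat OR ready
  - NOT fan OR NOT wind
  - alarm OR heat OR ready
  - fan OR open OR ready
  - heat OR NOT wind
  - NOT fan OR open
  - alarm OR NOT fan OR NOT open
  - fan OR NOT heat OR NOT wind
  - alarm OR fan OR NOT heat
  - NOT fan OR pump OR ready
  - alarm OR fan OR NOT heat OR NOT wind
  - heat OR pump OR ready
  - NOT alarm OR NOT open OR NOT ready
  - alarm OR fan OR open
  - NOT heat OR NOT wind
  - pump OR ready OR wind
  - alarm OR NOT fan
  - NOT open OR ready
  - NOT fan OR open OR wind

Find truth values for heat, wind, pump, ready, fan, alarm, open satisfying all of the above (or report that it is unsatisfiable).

Set heat = True.
  then (NOT heat OR ready) forces ready = True.
  then (NOT heat OR NOT wind) forces wind = False.
Set pump = True.
Try fan = True:
  (NOT fan OR open) forces open = True.
  (alarm OR NOT fan OR NOT open) forces alarm = True.
  clause (NOT alarm OR NOT open OR NOT ready) is falsified — backtrack.
So fan = False.
  then (fan OR NOT open) forces open = False.
  then (alarm OR fan OR NOT heat) forces alarm = True.
All clauses satisfied.

heat: True, wind: False, pump: True, ready: True, fan: False, alarm: True, open: False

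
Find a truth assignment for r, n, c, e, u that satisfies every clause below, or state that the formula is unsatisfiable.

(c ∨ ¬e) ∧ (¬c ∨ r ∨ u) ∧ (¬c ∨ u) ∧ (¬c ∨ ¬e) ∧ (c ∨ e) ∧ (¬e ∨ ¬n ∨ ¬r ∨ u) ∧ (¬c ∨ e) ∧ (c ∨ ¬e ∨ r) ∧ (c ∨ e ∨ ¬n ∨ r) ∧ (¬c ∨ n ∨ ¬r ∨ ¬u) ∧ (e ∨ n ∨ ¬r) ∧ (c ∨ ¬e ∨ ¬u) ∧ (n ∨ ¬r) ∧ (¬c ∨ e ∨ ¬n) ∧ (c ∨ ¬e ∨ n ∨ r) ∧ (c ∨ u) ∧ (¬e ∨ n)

UNSATISFIABLE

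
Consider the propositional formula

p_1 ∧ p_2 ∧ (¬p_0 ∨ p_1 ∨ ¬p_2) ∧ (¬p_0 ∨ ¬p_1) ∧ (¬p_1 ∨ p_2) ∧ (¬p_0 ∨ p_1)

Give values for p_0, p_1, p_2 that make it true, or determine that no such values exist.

p_0: False, p_1: True, p_2: True

Unit clause (p_1) forces p_1 = True.
Unit clause (p_2) forces p_2 = True.
In (¬p_0 ∨ ¬p_1) only ¬p_0 is left, so p_0 = False.
Check each clause:
  (p_1): p_1 holds.
  (p_2): p_2 holds.
  (¬p_0 ∨ p_1 ∨ ¬p_2): ¬p_0 holds.
  (¬p_0 ∨ ¬p_1): ¬p_0 holds.
  (¬p_1 ∨ p_2): p_2 holds.
  (¬p_0 ∨ p_1): ¬p_0 holds.
All clauses satisfied.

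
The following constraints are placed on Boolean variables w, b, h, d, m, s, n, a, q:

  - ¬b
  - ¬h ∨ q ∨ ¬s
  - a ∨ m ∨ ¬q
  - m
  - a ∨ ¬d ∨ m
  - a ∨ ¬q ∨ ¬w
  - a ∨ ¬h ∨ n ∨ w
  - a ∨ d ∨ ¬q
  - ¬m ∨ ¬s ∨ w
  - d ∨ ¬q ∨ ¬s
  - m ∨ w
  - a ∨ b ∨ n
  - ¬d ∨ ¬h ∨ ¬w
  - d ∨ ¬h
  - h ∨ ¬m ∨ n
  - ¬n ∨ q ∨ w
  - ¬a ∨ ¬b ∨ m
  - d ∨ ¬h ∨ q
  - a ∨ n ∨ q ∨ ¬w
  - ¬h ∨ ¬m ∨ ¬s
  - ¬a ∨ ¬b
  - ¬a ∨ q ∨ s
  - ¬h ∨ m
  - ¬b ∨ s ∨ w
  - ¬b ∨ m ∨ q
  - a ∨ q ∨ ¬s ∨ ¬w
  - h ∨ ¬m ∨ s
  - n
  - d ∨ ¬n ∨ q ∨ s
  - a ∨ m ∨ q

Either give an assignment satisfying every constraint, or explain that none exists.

w: False, b: False, h: True, d: True, m: True, s: False, n: True, a: True, q: True

Unit clause (¬b) forces b = False.
Unit clause (m) forces m = True.
Unit clause (n) forces n = True.
Set w = False.
  then (¬m ∨ ¬s ∨ w) forces s = False.
  then (¬n ∨ q ∨ w) forces q = True.
  then (h ∨ ¬m ∨ s) forces h = True.
  then (d ∨ ¬h) forces d = True.
Set a = True.
All clauses satisfied.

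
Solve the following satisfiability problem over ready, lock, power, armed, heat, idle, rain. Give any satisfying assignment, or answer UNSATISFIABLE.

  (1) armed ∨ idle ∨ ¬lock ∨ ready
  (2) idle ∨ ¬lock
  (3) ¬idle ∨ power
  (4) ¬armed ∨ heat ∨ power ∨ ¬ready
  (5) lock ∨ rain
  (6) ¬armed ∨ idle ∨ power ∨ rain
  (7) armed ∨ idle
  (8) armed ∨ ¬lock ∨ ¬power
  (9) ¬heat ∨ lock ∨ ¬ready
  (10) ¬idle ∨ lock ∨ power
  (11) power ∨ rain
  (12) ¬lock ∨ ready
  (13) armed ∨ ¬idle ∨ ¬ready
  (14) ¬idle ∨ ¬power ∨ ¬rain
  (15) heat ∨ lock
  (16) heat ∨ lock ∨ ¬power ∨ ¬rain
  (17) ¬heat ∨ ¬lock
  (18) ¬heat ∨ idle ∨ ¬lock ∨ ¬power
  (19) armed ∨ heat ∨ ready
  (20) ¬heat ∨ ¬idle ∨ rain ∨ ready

Set ready = False.
  then (¬lock ∨ ready) forces lock = False.
  then (heat ∨ lock) forces heat = True.
  then (lock ∨ rain) forces rain = True.
Set power = True.
  then (¬idle ∨ ¬power ∨ ¬rain) forces idle = False.
  then (armed ∨ idle) forces armed = True.
All clauses satisfied.

ready=F, lock=F, power=T, armed=T, heat=T, idle=F, rain=T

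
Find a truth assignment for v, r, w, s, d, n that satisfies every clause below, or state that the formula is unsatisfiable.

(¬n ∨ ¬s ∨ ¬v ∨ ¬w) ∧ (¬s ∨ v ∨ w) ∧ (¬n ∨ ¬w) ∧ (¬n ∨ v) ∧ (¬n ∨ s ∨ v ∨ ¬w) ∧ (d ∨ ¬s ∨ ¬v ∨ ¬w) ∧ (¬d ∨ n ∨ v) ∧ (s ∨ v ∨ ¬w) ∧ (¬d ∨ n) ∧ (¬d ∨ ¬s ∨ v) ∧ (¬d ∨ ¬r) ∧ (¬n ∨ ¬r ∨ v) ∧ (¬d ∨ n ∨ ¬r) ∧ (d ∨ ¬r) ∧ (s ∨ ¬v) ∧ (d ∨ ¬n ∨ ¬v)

Set v = True.
  then (s ∨ ¬v) forces s = True.
Try r = True:
  (¬d ∨ ¬r) forces d = False.
  clause (d ∨ ¬r) is falsified — backtrack.
So r = False.
Try w = True:
  (¬n ∨ ¬s ∨ ¬v ∨ ¬w) forces n = False.
  (d ∨ ¬s ∨ ¬v ∨ ¬w) forces d = True.
  clause (¬d ∨ n) is falsified — backtrack.
So w = False.
Set d = False.
  then (d ∨ ¬n ∨ ¬v) forces n = False.
All clauses satisfied.

v = True, r = False, w = False, s = True, d = False, n = False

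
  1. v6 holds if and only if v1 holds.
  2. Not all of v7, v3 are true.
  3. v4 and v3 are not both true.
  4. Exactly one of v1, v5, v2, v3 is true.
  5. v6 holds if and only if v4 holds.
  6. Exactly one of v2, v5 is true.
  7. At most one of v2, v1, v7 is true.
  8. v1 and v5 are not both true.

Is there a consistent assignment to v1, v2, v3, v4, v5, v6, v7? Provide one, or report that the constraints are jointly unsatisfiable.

v1=F, v2=F, v3=F, v4=F, v5=T, v6=F, v7=T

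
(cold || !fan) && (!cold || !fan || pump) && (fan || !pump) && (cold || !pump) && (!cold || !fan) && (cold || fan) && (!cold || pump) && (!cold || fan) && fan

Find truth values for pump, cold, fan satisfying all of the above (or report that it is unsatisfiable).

Case fan = True:
  (cold || !fan) forces cold = True.
  Clause (!cold || !fan) is falsified — contradiction.
Case fan = False:
  Clause (fan) is falsified — contradiction.
Both cases fail, so the formula is unsatisfiable.

Unsatisfiable — no assignment works.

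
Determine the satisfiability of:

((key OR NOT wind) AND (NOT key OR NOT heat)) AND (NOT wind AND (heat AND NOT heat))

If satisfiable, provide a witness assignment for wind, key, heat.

Case heat = True: the conjunct NOT heat is False.
Case heat = False: the conjunct heat is False.
Both cases fail — unsatisfiable.

Unsatisfiable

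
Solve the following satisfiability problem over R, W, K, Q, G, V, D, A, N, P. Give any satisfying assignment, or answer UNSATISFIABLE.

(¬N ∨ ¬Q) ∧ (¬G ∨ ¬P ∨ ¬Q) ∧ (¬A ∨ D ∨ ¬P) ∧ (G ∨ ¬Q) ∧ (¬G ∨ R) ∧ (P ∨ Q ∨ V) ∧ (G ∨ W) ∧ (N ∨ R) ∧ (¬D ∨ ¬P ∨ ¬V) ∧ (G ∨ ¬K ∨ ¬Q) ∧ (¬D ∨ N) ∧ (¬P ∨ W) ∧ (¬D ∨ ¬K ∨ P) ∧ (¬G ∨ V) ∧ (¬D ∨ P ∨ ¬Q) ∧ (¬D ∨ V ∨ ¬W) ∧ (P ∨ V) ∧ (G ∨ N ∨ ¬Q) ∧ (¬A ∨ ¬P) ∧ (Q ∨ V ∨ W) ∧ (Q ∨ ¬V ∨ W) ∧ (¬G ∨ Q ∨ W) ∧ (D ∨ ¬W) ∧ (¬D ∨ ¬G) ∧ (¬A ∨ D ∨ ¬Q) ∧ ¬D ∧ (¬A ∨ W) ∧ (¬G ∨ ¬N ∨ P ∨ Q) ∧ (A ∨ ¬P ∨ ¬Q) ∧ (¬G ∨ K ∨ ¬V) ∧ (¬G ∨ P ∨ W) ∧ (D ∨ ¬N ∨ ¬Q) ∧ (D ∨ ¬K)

Case W = True:
  (D ∨ ¬W) forces D = True.
  Clause (¬D) is falsified — contradiction.
Case W = False:
  (G ∨ W) forces G = True.
  (¬G ∨ R) forces R = True.
  (¬P ∨ W) forces P = False.
  Clause (¬G ∨ P ∨ W) is falsified — contradiction.
Both cases fail, so the formula is unsatisfiable.

The formula is unsatisfiable.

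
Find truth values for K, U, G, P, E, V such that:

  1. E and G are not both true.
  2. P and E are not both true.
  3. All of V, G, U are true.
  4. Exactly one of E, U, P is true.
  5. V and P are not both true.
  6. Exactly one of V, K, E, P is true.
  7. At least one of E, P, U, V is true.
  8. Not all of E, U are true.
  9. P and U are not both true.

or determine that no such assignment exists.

K: False; U: True; G: True; P: False; E: False; V: True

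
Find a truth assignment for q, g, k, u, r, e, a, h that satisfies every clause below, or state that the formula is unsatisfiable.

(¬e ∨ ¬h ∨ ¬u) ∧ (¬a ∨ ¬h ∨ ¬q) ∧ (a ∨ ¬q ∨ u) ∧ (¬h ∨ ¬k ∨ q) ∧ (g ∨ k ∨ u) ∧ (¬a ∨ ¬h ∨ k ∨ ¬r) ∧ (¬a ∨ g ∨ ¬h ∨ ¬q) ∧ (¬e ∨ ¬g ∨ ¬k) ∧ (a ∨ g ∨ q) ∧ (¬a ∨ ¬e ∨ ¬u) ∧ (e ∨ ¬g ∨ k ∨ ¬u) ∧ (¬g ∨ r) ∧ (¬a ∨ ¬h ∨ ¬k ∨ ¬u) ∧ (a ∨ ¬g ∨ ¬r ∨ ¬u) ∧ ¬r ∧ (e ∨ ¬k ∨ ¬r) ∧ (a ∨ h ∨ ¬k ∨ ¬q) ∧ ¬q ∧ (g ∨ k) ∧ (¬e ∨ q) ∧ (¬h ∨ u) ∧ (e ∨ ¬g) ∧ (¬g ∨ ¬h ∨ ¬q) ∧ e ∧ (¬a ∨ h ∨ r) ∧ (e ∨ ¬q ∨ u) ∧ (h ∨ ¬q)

Case e = True:
  (¬r) forces r = False.
  (¬g ∨ r) forces g = False.
  (¬q) forces q = False.
  Clause (¬e ∨ q) is falsified — contradiction.
Case e = False:
  Clause (e) is falsified — contradiction.
Both cases fail, so the formula is unsatisfiable.

Unsatisfiable — no assignment works.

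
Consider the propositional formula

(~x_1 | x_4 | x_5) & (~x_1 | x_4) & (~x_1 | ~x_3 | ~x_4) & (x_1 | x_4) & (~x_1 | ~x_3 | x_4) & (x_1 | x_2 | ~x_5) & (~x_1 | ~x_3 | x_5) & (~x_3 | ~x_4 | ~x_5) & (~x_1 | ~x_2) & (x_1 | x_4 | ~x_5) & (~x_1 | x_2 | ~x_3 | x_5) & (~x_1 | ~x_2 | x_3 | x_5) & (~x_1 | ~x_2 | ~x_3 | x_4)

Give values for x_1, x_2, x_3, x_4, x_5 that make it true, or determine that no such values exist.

Set x_1 = False.
  then (x_1 | x_4) forces x_4 = True.
Set x_2 = True.
Set x_3 = False.
Set x_5 = True.
All clauses satisfied.

x_1=F, x_2=T, x_3=F, x_4=T, x_5=T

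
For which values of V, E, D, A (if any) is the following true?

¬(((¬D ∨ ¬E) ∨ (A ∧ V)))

V=F; E=T; D=T; A=T

  ¬(((¬D ∨ ¬E) ∨ (A ∧ V))) = True
    (¬D ∨ ¬E) ∨ (A ∧ V) = False
      ¬D ∨ ¬E = False
        ¬D = False
        ¬E = False
      A ∧ V = False
The formula evaluates to True.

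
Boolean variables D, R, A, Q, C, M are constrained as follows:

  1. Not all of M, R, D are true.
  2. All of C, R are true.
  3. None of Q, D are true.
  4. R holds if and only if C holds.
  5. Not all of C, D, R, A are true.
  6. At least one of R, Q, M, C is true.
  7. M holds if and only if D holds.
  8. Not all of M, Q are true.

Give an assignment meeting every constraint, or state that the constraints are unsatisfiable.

D = False, R = True, A = False, Q = False, C = True, M = False

  (1) {M, R, D}: 1/3 true — not all ✓
  (2) {C, R}: all 2 true ✓
  (3) {Q, D}: 0 true — none ✓
  (4) R=T, C=T — same ✓
  (5) {C, D, R, A}: 2/4 true — not all ✓
  (6) {R, Q, M, C}: 2 true — at least one ✓
  (7) M=F, D=F — same ✓
  (8) {M, Q}: 0/2 true — not all ✓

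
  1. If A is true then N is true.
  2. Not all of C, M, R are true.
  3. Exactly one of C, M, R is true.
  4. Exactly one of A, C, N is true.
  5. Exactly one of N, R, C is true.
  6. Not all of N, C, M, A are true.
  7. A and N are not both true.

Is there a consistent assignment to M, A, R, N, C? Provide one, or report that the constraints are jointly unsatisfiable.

M = False, A = False, R = False, N = False, C = True

  (1) A=F ⇒ N: vacuous ✓
  (2) {C, M, R}: 1/3 true — not all ✓
  (3) {C, M, R}: 1 true — exactly one ✓
  (4) {A, C, N}: 1 true — exactly one ✓
  (5) {N, R, C}: 1 true — exactly one ✓
  (6) {N, C, M, A}: 1/4 true — not all ✓
  (7) A=F, N=F — not both ✓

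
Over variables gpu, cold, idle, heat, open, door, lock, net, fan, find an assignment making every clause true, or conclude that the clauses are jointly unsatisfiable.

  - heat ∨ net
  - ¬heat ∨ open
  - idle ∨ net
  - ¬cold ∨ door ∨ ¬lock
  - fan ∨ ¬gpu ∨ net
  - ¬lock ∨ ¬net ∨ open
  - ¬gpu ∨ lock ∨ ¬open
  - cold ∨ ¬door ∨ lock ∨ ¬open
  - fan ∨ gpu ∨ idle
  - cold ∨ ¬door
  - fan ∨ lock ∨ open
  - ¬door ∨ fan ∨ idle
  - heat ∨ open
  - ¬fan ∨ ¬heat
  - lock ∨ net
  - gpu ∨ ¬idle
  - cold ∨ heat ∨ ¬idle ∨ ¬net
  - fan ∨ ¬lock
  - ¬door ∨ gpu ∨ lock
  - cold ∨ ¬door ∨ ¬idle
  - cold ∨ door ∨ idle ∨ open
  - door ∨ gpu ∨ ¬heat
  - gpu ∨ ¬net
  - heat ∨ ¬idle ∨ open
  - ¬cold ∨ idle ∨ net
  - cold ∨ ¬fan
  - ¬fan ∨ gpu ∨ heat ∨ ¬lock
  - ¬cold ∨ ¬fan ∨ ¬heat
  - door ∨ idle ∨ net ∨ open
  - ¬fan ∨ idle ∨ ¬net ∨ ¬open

gpu: True, cold: True, idle: True, heat: False, open: True, door: True, lock: True, net: True, fan: True

Set gpu = True.
Set cold = True.
Set idle = True.
Try heat = True:
  (¬heat ∨ open) forces open = True.
  (¬gpu ∨ lock ∨ ¬open) forces lock = True.
  (¬cold ∨ door ∨ ¬lock) forces door = True.
  (¬fan ∨ ¬heat) forces fan = False.
  clause (fan ∨ ¬lock) is falsified — backtrack.
So heat = False.
  then (heat ∨ net) forces net = True.
  then (heat ∨ open) forces open = True.
  then (¬gpu ∨ lock ∨ ¬open) forces lock = True.
  then (fan ∨ ¬lock) forces fan = True.
  then (¬cold ∨ door ∨ ¬lock) forces door = True.
All clauses satisfied.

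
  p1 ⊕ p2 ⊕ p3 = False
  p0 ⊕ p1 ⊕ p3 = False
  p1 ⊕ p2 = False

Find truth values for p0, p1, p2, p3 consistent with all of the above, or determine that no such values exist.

p0 = True; p1 = True; p2 = True; p3 = False

p1 ⊕ p2 ⊕ p3 = T ⊕ T ⊕ F = False ✓
p0 ⊕ p1 ⊕ p3 = T ⊕ T ⊕ F = False ✓
p1 ⊕ p2 = T ⊕ T = False ✓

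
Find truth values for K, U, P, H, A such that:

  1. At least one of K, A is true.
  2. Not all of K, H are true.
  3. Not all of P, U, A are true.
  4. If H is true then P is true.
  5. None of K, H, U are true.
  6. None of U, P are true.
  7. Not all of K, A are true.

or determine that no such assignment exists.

K=F, U=F, P=F, H=F, A=T

  (1) {K, A}: 1 true — at least one ✓
  (2) {K, H}: 0/2 true — not all ✓
  (3) {P, U, A}: 1/3 true — not all ✓
  (4) H=F ⇒ P: vacuous ✓
  (5) {K, H, U}: 0 true — none ✓
  (6) {U, P}: 0 true — none ✓
  (7) {K, A}: 1/2 true — not all ✓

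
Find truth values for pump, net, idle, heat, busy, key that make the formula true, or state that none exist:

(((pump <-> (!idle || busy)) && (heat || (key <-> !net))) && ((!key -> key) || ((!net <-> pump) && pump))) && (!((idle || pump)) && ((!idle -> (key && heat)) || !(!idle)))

The formula is unsatisfiable.

Case idle = True: the conjunct !((idle || pump)) becomes !((True || pump)) = False.
Case idle = False: the formula simplifies to ((pump && (heat || (key <-> !net))) && ((!key -> key) || ((!net <-> pump) && pump))) && (!pump && (key && heat)).
  pump = True: the conjunct !pump is False.
  pump = False: the conjunct pump is False.
Both cases fail — unsatisfiable.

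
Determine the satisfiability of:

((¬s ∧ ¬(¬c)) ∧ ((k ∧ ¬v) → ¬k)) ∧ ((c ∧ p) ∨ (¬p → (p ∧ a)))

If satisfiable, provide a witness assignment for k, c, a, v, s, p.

k: False, c: True, a: True, v: False, s: False, p: True

  (¬s ∧ ¬(¬c)) ∧ ((k ∧ ¬v) → ¬k) = True
    ¬s ∧ ¬(¬c) = True
      ¬s = True
      ¬(¬c) = True
        ¬c = False
    (k ∧ ¬v) → ¬k = True
      k ∧ ¬v = False
        ¬v = True
      ¬k = True
  (c ∧ p) ∨ (¬p → (p ∧ a)) = True
    c ∧ p = True
    ¬p → (p ∧ a) = True
      ¬p = False
      p ∧ a = True
Both conjuncts True, so the formula holds.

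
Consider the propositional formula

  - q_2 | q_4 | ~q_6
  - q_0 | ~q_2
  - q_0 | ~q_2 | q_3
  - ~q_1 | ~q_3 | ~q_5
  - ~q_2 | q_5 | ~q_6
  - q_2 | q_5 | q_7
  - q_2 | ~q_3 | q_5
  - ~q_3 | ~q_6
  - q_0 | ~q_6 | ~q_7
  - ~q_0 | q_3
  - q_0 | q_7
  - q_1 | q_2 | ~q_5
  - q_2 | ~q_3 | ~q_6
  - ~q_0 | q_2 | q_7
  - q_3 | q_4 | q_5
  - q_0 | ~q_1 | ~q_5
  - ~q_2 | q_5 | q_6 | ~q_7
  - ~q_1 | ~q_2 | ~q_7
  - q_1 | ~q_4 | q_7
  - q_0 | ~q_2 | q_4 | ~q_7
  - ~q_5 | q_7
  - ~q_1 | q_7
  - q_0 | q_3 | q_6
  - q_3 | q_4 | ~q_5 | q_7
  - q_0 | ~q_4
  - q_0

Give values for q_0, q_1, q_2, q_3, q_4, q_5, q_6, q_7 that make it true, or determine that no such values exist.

q_0: True; q_1: False; q_2: True; q_3: True; q_4: True; q_5: True; q_6: False; q_7: True

Unit clause (q_0) forces q_0 = True.
In (~q_0 | q_3) only q_3 is left, so q_3 = True.
In (~q_3 | ~q_6) only ~q_6 is left, so q_6 = False.
Try q_1 = True:
  (~q_1 | ~q_3 | ~q_5) forces q_5 = False.
  (q_2 | ~q_3 | q_5) forces q_2 = True.
  (~q_2 | q_5 | q_6 | ~q_7) forces q_7 = False.
  clause (~q_1 | q_7) is falsified — backtrack.
So q_1 = False.
Set q_2 = True.
Set q_4 = True.
  then (q_1 | ~q_4 | q_7) forces q_7 = True.
  then (~q_2 | q_5 | q_6 | ~q_7) forces q_5 = True.
All clauses satisfied.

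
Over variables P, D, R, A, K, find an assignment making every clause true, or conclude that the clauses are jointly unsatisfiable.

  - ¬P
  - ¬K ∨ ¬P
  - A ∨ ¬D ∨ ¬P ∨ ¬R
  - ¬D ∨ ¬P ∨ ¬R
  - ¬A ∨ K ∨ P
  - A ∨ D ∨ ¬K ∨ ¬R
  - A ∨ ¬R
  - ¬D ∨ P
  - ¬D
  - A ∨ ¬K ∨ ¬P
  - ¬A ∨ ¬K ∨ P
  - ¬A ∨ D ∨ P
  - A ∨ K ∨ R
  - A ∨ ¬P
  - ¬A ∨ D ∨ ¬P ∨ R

Unit clause (¬P) forces P = False.
In (¬D ∨ P) only ¬D is left, so D = False.
In (¬A ∨ D ∨ P) only ¬A is left, so A = False.
In (A ∨ ¬R) only ¬R is left, so R = False.
In (A ∨ K ∨ R) only K is left, so K = True.
All clauses satisfied.

P=F, D=F, R=F, A=F, K=T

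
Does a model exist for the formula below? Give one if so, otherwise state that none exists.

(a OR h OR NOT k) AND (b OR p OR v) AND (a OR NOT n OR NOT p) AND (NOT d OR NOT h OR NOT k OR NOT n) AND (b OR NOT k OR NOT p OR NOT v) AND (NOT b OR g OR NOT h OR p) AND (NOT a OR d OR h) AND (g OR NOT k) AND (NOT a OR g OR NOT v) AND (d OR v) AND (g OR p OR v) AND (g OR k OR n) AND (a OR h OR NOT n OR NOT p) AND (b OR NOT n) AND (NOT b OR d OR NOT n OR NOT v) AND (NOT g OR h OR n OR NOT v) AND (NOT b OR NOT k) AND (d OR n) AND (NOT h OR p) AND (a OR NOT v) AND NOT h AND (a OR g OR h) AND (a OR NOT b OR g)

n = True, k = False, h = False, d = True, v = False, a = True, g = False, p = True, b = True

Unit clause (NOT h) forces h = False.
Set n = True.
  then (b OR NOT n) forces b = True.
  then (NOT b OR NOT k) forces k = False.
Try d = False:
  (NOT a OR d OR h) forces a = False.
  (a OR NOT n OR NOT p) forces p = False.
  (d OR v) forces v = True.
  clause (NOT b OR d OR NOT n OR NOT v) is falsified — backtrack.
So d = True.
Set v = False.
Set a = True.
Set g = False.
  then (g OR p OR v) forces p = True.
All clauses satisfied.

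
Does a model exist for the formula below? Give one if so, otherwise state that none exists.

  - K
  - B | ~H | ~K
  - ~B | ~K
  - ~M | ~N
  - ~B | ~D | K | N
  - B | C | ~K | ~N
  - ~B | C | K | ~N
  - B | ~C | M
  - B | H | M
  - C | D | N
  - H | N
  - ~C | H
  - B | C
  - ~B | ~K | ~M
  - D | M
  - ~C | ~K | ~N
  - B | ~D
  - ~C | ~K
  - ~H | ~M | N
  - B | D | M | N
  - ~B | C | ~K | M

No satisfying assignment exists.

Case C = True:
  (K) forces K = True.
  Clause (~C | ~K) is falsified — contradiction.
Case C = False:
  (K) forces K = True.
  (~B | ~K) forces B = False.
  Clause (B | C) is falsified — contradiction.
Both cases fail, so the formula is unsatisfiable.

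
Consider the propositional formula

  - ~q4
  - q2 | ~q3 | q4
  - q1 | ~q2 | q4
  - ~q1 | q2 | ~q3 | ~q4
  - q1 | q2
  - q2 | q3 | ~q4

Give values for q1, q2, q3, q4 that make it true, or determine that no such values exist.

Unit clause (~q4) forces q4 = False.
Try q1 = False:
  (q1 | ~q2 | q4) forces q2 = False.
  clause (q1 | q2) is falsified — backtrack.
So q1 = True.
Set q2 = False.
  then (q2 | ~q3 | q4) forces q3 = False.
Check each clause:
  (~q4): ~q4 holds.
  (q2 | ~q3 | q4): ~q3 holds.
  (q1 | ~q2 | q4): q1 holds.
  (~q1 | q2 | ~q3 | ~q4): ~q3 holds.
  (q1 | q2): q1 holds.
  (q2 | q3 | ~q4): ~q4 holds.
All clauses satisfied.

q1 = True; q2 = False; q3 = False; q4 = False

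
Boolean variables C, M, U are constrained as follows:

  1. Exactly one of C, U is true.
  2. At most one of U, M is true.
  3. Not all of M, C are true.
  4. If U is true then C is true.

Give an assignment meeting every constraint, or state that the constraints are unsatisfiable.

C=T; M=F; U=F

  (1) {C, U}: 1 true — exactly one ✓
  (2) {U, M}: 0 true — at most one ✓
  (3) {M, C}: 1/2 true — not all ✓
  (4) U=F ⇒ C: vacuous ✓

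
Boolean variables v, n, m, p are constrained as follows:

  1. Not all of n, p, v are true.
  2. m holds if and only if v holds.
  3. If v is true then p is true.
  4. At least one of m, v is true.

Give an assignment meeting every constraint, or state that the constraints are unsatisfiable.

v: True, n: False, m: True, p: True

  (1) {n, p, v}: 2/3 true — not all ✓
  (2) m=T, v=T — same ✓
  (3) v=T ⇒ p: T ✓
  (4) {m, v}: 2 true — at least one ✓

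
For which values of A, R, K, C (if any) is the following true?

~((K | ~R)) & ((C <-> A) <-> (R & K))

A=T; R=T; K=F; C=F

  ~((K | ~R)) = True
    K | ~R = False
      ~R = False
  (C <-> A) <-> (R & K) = True
    C <-> A = False
    R & K = False
Both conjuncts True, so the formula holds.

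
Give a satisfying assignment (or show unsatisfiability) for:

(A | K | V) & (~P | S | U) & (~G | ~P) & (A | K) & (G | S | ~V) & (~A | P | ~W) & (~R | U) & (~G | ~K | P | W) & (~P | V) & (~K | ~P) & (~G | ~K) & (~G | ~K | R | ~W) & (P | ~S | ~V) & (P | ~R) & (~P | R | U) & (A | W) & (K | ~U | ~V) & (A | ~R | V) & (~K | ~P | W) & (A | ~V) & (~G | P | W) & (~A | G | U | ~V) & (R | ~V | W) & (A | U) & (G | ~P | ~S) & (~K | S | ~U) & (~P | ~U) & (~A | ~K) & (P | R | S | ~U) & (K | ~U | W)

W: False; A: True; U: False; G: False; K: False; S: True; V: False; P: False; R: False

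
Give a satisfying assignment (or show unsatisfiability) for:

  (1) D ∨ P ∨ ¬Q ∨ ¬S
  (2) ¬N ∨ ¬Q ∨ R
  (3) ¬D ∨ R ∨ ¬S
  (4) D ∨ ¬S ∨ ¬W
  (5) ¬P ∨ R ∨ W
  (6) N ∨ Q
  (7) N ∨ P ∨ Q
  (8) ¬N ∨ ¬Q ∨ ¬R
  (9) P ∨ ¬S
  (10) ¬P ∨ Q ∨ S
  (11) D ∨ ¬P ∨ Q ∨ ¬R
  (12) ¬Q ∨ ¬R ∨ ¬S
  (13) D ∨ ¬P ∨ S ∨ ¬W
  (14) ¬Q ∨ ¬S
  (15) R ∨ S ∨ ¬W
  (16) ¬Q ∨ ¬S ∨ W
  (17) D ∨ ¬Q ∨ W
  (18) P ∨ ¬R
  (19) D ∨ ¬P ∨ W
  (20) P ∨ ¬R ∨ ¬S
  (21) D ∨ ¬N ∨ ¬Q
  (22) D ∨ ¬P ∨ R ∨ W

Set S = False.
Set P = False.
  then (P ∨ ¬R) forces R = False.
  then (R ∨ S ∨ ¬W) forces W = False.
Set Q = False.
  then (N ∨ Q) forces N = True.
Set D = True.
All clauses satisfied.

S = False; P = False; Q = False; D = True; W = False; N = True; R = False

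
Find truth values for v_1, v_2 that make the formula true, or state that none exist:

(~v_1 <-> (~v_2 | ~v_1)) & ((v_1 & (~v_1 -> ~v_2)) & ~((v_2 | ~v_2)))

The conjunct ~((v_2 | ~v_2)) is unsatisfiable on its own:
  v_2=F: evaluates to False.
  v_2=T: evaluates to False.
So the whole conjunction is unsatisfiable.

The formula is unsatisfiable.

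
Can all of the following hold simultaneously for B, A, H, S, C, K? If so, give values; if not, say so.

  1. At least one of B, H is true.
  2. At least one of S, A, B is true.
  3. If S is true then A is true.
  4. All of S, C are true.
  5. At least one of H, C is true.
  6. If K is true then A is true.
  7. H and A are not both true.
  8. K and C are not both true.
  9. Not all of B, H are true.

B = True; A = True; H = False; S = True; C = True; K = False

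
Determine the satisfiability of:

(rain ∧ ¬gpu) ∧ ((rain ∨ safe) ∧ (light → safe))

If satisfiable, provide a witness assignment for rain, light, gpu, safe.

rain: True, light: False, gpu: False, safe: False

  rain ∧ ¬gpu = True
    ¬gpu = True
  (rain ∨ safe) ∧ (light → safe) = True
    rain ∨ safe = True
    light → safe = True
Both conjuncts True, so the formula holds.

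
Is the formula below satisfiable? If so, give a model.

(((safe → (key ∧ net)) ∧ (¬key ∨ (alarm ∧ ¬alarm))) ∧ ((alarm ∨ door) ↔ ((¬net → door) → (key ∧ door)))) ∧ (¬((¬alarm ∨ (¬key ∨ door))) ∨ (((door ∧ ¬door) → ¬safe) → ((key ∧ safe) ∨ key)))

Unsatisfiable — no assignment works.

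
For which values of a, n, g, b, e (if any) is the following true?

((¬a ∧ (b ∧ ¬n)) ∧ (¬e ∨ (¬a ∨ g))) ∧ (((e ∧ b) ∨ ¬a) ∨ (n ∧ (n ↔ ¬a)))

a=F, n=F, g=F, b=T, e=F

  (¬a ∧ (b ∧ ¬n)) ∧ (¬e ∨ (¬a ∨ g)) = True
    ¬a ∧ (b ∧ ¬n) = True
      ¬a = True
      b ∧ ¬n = True
        ¬n = True
    ¬e ∨ (¬a ∨ g) = True
      ¬e = True
      ¬a ∨ g = True
        ¬a = True
  ((e ∧ b) ∨ ¬a) ∨ (n ∧ (n ↔ ¬a)) = True
    (e ∧ b) ∨ ¬a = True
      e ∧ b = False
      ¬a = True
    n ∧ (n ↔ ¬a) = False
      n ↔ ¬a = False
        ¬a = True
Both conjuncts True, so the formula holds.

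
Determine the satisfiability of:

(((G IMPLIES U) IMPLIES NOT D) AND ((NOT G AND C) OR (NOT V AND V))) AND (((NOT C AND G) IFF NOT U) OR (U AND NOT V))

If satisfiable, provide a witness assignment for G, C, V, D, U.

G = False; C = True; V = True; D = False; U = True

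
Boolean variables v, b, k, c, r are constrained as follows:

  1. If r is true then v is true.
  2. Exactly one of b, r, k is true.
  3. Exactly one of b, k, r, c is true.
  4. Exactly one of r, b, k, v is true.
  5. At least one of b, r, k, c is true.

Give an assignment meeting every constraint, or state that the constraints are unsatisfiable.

v = False, b = False, k = True, c = False, r = False

  (1) r=F ⇒ v: vacuous ✓
  (2) {b, r, k}: 1 true — exactly one ✓
  (3) {b, k, r, c}: 1 true — exactly one ✓
  (4) {r, b, k, v}: 1 true — exactly one ✓
  (5) {b, r, k, c}: 1 true — at least one ✓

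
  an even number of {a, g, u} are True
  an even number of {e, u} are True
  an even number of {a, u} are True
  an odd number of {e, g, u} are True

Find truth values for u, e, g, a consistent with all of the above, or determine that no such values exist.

Adding constraints 1, 2, 3, 4 mod 2: every variable appears an even number of times on the left, so the left side is 0.
But the right sides sum to 1 (mod 2). 0 ≠ 1 — the system is inconsistent.

UNSATISFIABLE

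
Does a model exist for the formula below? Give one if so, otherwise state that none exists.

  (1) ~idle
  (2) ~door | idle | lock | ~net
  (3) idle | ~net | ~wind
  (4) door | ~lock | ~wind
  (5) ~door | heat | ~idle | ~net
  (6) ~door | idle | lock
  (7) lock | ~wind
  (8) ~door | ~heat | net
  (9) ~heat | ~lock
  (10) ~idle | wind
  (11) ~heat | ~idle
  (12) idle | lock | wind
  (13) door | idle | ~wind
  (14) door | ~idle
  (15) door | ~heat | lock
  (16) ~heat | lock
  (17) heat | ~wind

Unit clause (~idle) forces idle = False.
Try heat = True:
  (~heat | ~lock) forces lock = False.
  clause (~heat | lock) is falsified — backtrack.
So heat = False.
  then (heat | ~wind) forces wind = False.
  then (idle | lock | wind) forces lock = True.
Set net = False.
Set door = False.
All clauses satisfied.

idle: False, heat: False, lock: True, net: False, wind: False, door: False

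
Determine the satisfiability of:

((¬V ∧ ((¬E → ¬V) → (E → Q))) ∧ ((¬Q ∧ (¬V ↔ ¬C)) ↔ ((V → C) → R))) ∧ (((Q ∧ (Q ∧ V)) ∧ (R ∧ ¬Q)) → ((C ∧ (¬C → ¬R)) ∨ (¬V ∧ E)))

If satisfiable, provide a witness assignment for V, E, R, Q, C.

V: False, E: True, R: False, Q: True, C: False

  (¬V ∧ ((¬E → ¬V) → (E → Q))) ∧ ((¬Q ∧ (¬V ↔ ¬C)) ↔ ((V → C) → R)) = True
    ¬V ∧ ((¬E → ¬V) → (E → Q)) = True
      ¬V = True
      (¬E → ¬V) → (E → Q) = True
        ¬E → ¬V = True
          ¬E = False
          ¬V = True
        E → Q = True
    (¬Q ∧ (¬V ↔ ¬C)) ↔ ((V → C) → R) = True
      ¬Q ∧ (¬V ↔ ¬C) = False
        ¬Q = False
        ¬V ↔ ¬C = True
          ¬V = True
          ¬C = True
      (V → C) → R = False
        V → C = True
  ((Q ∧ (Q ∧ V)) ∧ (R ∧ ¬Q)) → ((C ∧ (¬C → ¬R)) ∨ (¬V ∧ E)) = True
    (Q ∧ (Q ∧ V)) ∧ (R ∧ ¬Q) = False
      Q ∧ (Q ∧ V) = False
        Q ∧ V = False
      R ∧ ¬Q = False
        ¬Q = False
    (C ∧ (¬C → ¬R)) ∨ (¬V ∧ E) = True
      C ∧ (¬C → ¬R) = False
        ¬C → ¬R = True
          ¬C = True
          ¬R = True
      ¬V ∧ E = True
        ¬V = True
Both conjuncts True, so the formula holds.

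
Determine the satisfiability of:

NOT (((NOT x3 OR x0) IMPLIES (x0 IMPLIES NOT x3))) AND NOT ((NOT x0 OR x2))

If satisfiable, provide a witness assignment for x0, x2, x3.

x0 = True, x2 = False, x3 = True

  NOT (((NOT x3 OR x0) IMPLIES (x0 IMPLIES NOT x3))) = True
    (NOT x3 OR x0) IMPLIES (x0 IMPLIES NOT x3) = False
      NOT x3 OR x0 = True
        NOT x3 = False
      x0 IMPLIES NOT x3 = False
        NOT x3 = False
  NOT ((NOT x0 OR x2)) = True
    NOT x0 OR x2 = False
      NOT x0 = False
Both conjuncts True, so the formula holds.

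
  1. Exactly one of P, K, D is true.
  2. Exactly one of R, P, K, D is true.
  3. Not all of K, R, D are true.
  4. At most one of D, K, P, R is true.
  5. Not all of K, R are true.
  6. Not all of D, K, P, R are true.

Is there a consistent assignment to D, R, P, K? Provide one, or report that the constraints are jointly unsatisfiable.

D = False; R = False; P = True; K = False

  (1) {P, K, D}: 1 true — exactly one ✓
  (2) {R, P, K, D}: 1 true — exactly one ✓
  (3) {K, R, D}: 0/3 true — not all ✓
  (4) {D, K, P, R}: 1 true — at most one ✓
  (5) {K, R}: 0/2 true — not all ✓
  (6) {D, K, P, R}: 1/4 true — not all ✓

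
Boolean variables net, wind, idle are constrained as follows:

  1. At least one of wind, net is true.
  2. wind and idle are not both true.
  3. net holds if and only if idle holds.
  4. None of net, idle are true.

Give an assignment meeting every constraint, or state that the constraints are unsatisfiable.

net=F, wind=T, idle=F

  (1) {wind, net}: 1 true — at least one ✓
  (2) wind=T, idle=F — not both ✓
  (3) net=F, idle=F — same ✓
  (4) {net, idle}: 0 true — none ✓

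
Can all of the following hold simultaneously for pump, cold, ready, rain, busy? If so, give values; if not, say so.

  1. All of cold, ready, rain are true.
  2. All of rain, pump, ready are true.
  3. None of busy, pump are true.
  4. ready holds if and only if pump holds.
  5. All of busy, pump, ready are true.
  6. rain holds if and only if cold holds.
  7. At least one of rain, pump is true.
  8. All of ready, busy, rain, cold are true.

Case pump = True:
  Constraint (3) is violated (pump=T) — contradiction.
Case pump = False:
  Constraint (2) is violated (pump=F) — contradiction.
Both cases fail — unsatisfiable.

No satisfying assignment exists.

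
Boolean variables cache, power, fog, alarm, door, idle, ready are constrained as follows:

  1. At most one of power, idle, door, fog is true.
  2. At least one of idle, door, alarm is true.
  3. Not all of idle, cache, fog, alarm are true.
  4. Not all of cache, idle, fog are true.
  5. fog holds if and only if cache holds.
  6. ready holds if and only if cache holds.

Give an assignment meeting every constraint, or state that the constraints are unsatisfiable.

cache = False, power = True, fog = False, alarm = True, door = False, idle = False, ready = False

  (1) {power, idle, door, fog}: 1 true — at most one ✓
  (2) {idle, door, alarm}: 1 true — at least one ✓
  (3) {idle, cache, fog, alarm}: 1/4 true — not all ✓
  (4) {cache, idle, fog}: 0/3 true — not all ✓
  (5) fog=F, cache=F — same ✓
  (6) ready=F, cache=F — same ✓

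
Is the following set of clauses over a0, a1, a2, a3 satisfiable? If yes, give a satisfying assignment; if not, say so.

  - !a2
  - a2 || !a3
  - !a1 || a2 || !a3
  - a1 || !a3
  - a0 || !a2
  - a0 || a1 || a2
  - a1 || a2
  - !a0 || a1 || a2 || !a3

a0 = True; a1 = True; a2 = False; a3 = False

Unit clause (!a2) forces a2 = False.
In (a2 || !a3) only !a3 is left, so a3 = False.
In (a1 || a2) only a1 is left, so a1 = True.
Set a0 = True.
Check each clause:
  (!a2): !a2 holds.
  (a2 || !a3): !a3 holds.
  (!a1 || a2 || !a3): !a3 holds.
  (a1 || !a3): a1 holds.
  (a0 || !a2): a0 holds.
  (a0 || a1 || a2): a0 holds.
  (a1 || a2): a1 holds.
  (!a0 || a1 || a2 || !a3): a1 holds.
All clauses satisfied.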